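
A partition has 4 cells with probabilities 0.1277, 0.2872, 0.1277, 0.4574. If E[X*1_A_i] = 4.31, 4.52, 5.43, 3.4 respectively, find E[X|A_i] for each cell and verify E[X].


For each cell A_i: E[X|A_i] = E[X*1_A_i] / P(A_i)
Step 1: E[X|A_1] = 4.31 / 0.1277 = 33.750979
Step 2: E[X|A_2] = 4.52 / 0.2872 = 15.738162
Step 3: E[X|A_3] = 5.43 / 0.1277 = 42.521535
Step 4: E[X|A_4] = 3.4 / 0.4574 = 7.433319
Verification: E[X] = sum E[X*1_A_i] = 4.31 + 4.52 + 5.43 + 3.4 = 17.66


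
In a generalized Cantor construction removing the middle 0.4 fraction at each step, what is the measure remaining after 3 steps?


Step 1: At each step, fraction remaining = 1 - 0.4 = 0.6
Step 2: After 3 steps, measure = (0.6)^3
Step 3: Computing the power step by step:
  After step 1: 0.6
  After step 2: 0.36
  After step 3: 0.216
Result = 0.216


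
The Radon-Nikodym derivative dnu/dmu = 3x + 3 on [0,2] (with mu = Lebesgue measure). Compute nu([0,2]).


nu(A) = integral_A (dnu/dmu) dmu = integral_0^2 (3x + 3) dx
Step 1: Antiderivative F(x) = (3/2)x^2 + 3x
Step 2: F(2) = (3/2)*2^2 + 3*2 = 6 + 6 = 12
Step 3: F(0) = (3/2)*0^2 + 3*0 = 0.0 + 0 = 0.0
Step 4: nu([0,2]) = F(2) - F(0) = 12 - 0.0 = 12


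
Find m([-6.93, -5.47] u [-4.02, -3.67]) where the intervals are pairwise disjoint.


For pairwise disjoint intervals, m(union) = sum of lengths.
= (-5.47 - -6.93) + (-3.67 - -4.02)
= 1.46 + 0.35
= 1.81


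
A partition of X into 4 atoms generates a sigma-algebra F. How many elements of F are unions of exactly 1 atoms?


Each element of F is a union of some subset of the 4 atoms.
Elements that are unions of exactly 1 atoms correspond to 1-element subsets of the 4 atoms.
Count = C(4, 1) = 4! / (1! * 3!) = 4.


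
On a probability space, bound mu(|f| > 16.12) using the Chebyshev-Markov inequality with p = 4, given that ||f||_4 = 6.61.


Chebyshev/Markov inequality: mu(|f| > eps) <= (||f||_p / eps)^p
Step 1: ||f||_4 / eps = 6.61 / 16.12 = 0.41005
Step 2: Raise to power p = 4:
  (0.41005)^4 = 0.028271
Step 3: Therefore mu(|f| > 16.12) <= 0.028271


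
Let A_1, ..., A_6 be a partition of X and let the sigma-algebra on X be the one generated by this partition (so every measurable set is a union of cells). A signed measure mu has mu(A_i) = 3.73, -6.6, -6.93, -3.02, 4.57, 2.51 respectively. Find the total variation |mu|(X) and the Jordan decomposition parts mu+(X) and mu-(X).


Step 1: Every measurable set is a union of atoms (the cells / points), so a Hahn decomposition is
  obtained by grouping atoms by sign: P = union of atoms with mu > 0, N = union of the remaining atoms.
  Atoms in P (indices): 1, 5, 6;  atoms in N (indices): 2, 3, 4
  Positive values: 3.73, 4.57, 2.51
  Negative values: -6.6, -6.93, -3.02
Step 2: mu+(X) = mu(P) = sum of positive atom values = 10.81
Step 3: mu-(X) = -mu(N) = sum of |negative atom values| = 16.55
Step 4: |mu|(X) = mu+(X) + mu-(X) = 10.81 + 16.55 = 27.36


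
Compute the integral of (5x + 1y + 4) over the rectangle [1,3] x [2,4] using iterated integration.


By Fubini, integrate in x first, then y.
Step 1: Fix y, integrate over x in [1,3]:
  integral(5x + 1y + 4, x=1..3)
  = 5*(3^2 - 1^2)/2 + (1y + 4)*(3 - 1)
  = 20 + (1y + 4)*2
  = 20 + 2y + 8
  = 28 + 2y
Step 2: Integrate over y in [2,4]:
  integral(28 + 2y, y=2..4)
  = 28*2 + 2*(4^2 - 2^2)/2
  = 56 + 12
  = 68


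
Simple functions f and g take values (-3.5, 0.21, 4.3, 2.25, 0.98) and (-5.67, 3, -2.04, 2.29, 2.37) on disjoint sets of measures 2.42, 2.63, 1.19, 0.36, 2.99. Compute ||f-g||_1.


Step 1: Compute differences f_i - g_i:
  -3.5 - -5.67 = 2.17
  0.21 - 3 = -2.79
  4.3 - -2.04 = 6.34
  2.25 - 2.29 = -0.04
  0.98 - 2.37 = -1.39
Step 2: Compute |diff|^1 * measure for each set:
  |2.17|^1 * 2.42 = 2.17 * 2.42 = 5.2514
  |-2.79|^1 * 2.63 = 2.79 * 2.63 = 7.3377
  |6.34|^1 * 1.19 = 6.34 * 1.19 = 7.5446
  |-0.04|^1 * 0.36 = 0.04 * 0.36 = 0.0144
  |-1.39|^1 * 2.99 = 1.39 * 2.99 = 4.1561
Step 3: Sum = 24.3042
Step 4: ||f-g||_1 = (24.3042)^(1/1) = 24.3042


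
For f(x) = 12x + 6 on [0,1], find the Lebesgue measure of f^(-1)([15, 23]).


f^(-1)([15, 23]) = {x : 15 <= 12x + 6 <= 23}
Solving: (15 - 6)/12 <= x <= (23 - 6)/12
= [0.75, 1.416667]
Intersecting with [0,1]: [0.75, 1]
Measure = 1 - 0.75 = 0.25


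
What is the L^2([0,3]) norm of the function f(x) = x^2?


Step 1: ||f||_2 = (integral_0^3 |x^2|^2 dx)^(1/2)
     = (integral_0^3 x^4 dx)^(1/2)
Step 2: integral_0^3 x^4 dx = [x^5/(5)] from 0 to 3 = 3^5/5
     = 243/5 = 48.6
Step 3: ||f||_2 = (48.6)^(1/2) = 6.97137


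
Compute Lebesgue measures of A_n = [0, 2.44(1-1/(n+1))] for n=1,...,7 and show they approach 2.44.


By continuity of measure from below: if A_n increases to A, then m(A_n) -> m(A).
Here A = [0, 2.44], so m(A) = 2.44
Step 1: a_1 = 2.44*(1 - 1/2) = 1.22, m(A_1) = 1.22
Step 2: a_2 = 2.44*(1 - 1/3) = 1.6267, m(A_2) = 1.6267
Step 3: a_3 = 2.44*(1 - 1/4) = 1.83, m(A_3) = 1.83
Step 4: a_4 = 2.44*(1 - 1/5) = 1.952, m(A_4) = 1.952
Step 5: a_5 = 2.44*(1 - 1/6) = 2.0333, m(A_5) = 2.0333
Step 6: a_6 = 2.44*(1 - 1/7) = 2.0914, m(A_6) = 2.0914
Step 7: a_7 = 2.44*(1 - 1/8) = 2.135, m(A_7) = 2.135
Limit: m(A_n) -> m([0,2.44]) = 2.44


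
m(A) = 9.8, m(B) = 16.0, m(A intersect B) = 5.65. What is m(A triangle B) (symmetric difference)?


m(A Delta B) = m(A) + m(B) - 2*m(A n B)
= 9.8 + 16.0 - 2*5.65
= 9.8 + 16.0 - 11.3
= 14.5


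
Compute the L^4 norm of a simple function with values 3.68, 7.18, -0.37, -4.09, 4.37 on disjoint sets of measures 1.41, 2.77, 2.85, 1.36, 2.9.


Step 1: Compute |f_i|^4 for each value:
  |3.68|^4 = 183.396598
  |7.18|^4 = 2657.649946
  |-0.37|^4 = 0.018742
  |-4.09|^4 = 279.82933
  |4.37|^4 = 364.69159
Step 2: Multiply by measures and sum:
  183.396598 * 1.41 = 258.589203
  2657.649946 * 2.77 = 7361.69035
  0.018742 * 2.85 = 0.053414
  279.82933 * 1.36 = 380.567888
  364.69159 * 2.9 = 1057.60561
Sum = 258.589203 + 7361.69035 + 0.053414 + 380.567888 + 1057.60561 = 9058.506464
Step 3: Take the p-th root:
||f||_4 = (9058.506464)^(1/4) = 9.755828


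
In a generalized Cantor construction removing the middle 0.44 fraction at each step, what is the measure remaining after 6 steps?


Step 1: At each step, fraction remaining = 1 - 0.44 = 0.56
Step 2: After 6 steps, measure = (0.56)^6
Step 3: Computing the power step by step:
  After step 1: 0.56
  After step 2: 0.3136
  After step 3: 0.175616
  After step 4: 0.098345
  After step 5: 0.055073
  ...
Result = 0.030841


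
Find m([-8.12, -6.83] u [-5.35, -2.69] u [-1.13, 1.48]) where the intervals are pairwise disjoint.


For pairwise disjoint intervals, m(union) = sum of lengths.
= (-6.83 - -8.12) + (-2.69 - -5.35) + (1.48 - -1.13)
= 1.29 + 2.66 + 2.61
= 6.56


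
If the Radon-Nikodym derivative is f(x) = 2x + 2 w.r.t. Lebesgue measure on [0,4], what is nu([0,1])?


nu(A) = integral_A (dnu/dmu) dmu = integral_0^1 (2x + 2) dx
Step 1: Antiderivative F(x) = (2/2)x^2 + 2x
Step 2: F(1) = (2/2)*1^2 + 2*1 = 1 + 2 = 3
Step 3: F(0) = (2/2)*0^2 + 2*0 = 0.0 + 0 = 0.0
Step 4: nu([0,1]) = F(1) - F(0) = 3 - 0.0 = 3


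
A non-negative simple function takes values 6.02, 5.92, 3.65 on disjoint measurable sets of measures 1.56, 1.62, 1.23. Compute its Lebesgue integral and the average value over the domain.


Step 1: Integral = sum(value_i * measure_i)
= 6.02*1.56 + 5.92*1.62 + 3.65*1.23
= 9.3912 + 9.5904 + 4.4895
= 23.4711
Step 2: Total measure of domain = 1.56 + 1.62 + 1.23 = 4.41
Step 3: Average value = 23.4711 / 4.41 = 5.322245


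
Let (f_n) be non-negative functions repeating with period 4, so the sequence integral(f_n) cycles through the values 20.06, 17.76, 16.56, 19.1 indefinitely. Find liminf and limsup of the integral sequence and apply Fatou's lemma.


The sequence (integral(f_n)) is periodic with period 4, repeating the values 20.06, 17.76, 16.56, 19.1 indefinitely.
Step 1: For a periodic sequence, every tail (a_m, a_(m+1), ...) contains all 4 period values infinitely often.
Step 2: Hence inf of every tail = min of the period values = min(20.06, 17.76, 16.56, 19.1) = 16.56.
        liminf_n integral(f_n) = sup over m of (inf of tail from m) = 16.56.
Step 3: Similarly sup of every tail = max of the period values = 20.06.
        limsup_n integral(f_n) = 20.06.
Step 4: Fatou's lemma: integral(liminf_n f_n) <= liminf_n integral(f_n) = 16.56.
        So the integral of the pointwise liminf is at most 16.56.


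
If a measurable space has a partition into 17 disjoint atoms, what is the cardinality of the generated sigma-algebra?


Each element of the sigma-algebra is a union of some subset of the 17 atoms.
The number of such subsets is 2^17 = 131072.


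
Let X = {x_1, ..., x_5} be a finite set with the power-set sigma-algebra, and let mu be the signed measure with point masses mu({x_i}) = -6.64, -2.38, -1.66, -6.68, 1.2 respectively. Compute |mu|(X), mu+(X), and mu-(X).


Step 1: Every measurable set is a union of atoms (the cells / points), so a Hahn decomposition is
  obtained by grouping atoms by sign: P = union of atoms with mu > 0, N = union of the remaining atoms.
  Atoms in P (indices): 5;  atoms in N (indices): 1, 2, 3, 4
  Positive values: 1.2
  Negative values: -6.64, -2.38, -1.66, -6.68
Step 2: mu+(X) = mu(P) = sum of positive atom values = 1.2
Step 3: mu-(X) = -mu(N) = sum of |negative atom values| = 17.36
Step 4: |mu|(X) = mu+(X) + mu-(X) = 1.2 + 17.36 = 18.56


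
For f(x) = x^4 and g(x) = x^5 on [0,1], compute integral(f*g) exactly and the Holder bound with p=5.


Step 1: Exact integral of f*g = integral(x^9, 0, 1) = 1/10
     = 0.1
Step 2: Holder bound with p=5, q=1.25:
  ||f||_p = (integral x^20 dx)^(1/5) = (1/21)^(1/5) = 0.543946
  ||g||_q = (integral x^6.25 dx)^(1/1.25) = (1/7.25)^(1/1.25) = 0.204989
Step 3: Holder bound = ||f||_p * ||g||_q = 0.543946 * 0.204989 = 0.111503
Verification: 0.1 <= 0.111503 (Holder holds)


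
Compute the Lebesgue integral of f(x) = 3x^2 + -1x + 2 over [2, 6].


The Lebesgue integral of a Riemann-integrable function agrees with the Riemann integral.
Antiderivative F(x) = (3/3)x^3 + (-1/2)x^2 + 2x
F(6) = (3/3)*6^3 + (-1/2)*6^2 + 2*6
     = (3/3)*216 + (-1/2)*36 + 2*6
     = 216 + -18 + 12
     = 210
F(2) = 10
Integral = F(6) - F(2) = 210 - 10 = 200


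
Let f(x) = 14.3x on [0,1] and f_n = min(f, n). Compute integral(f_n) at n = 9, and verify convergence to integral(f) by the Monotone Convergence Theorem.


f(x) = 14.3x on [0,1]; f_n(x) = min(14.3x, n). At n = 9:
Step 1: f(x) reaches 9 at x = 9/14.3 = 0.629371
Step 2: integral(f_9) = integral(14.3x, 0, 0.629371) + integral(9, 0.629371, 1)
       = 14.3*0.629371^2/2 + 9*(1 - 0.629371)
       = 2.832168 + 3.335664
       = 6.167832
Step 3: As n -> infinity, f_n increases to f, so by MCT integral(f_n) -> integral(f) = 14.3/2 = 7.15.
Convergence: integral(f_9) = 6.167832 -> 7.15 as n -> infinity


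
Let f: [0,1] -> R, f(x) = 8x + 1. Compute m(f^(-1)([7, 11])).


f^(-1)([7, 11]) = {x : 7 <= 8x + 1 <= 11}
Solving: (7 - 1)/8 <= x <= (11 - 1)/8
= [0.75, 1.25]
Intersecting with [0,1]: [0.75, 1]
Measure = 1 - 0.75 = 0.25


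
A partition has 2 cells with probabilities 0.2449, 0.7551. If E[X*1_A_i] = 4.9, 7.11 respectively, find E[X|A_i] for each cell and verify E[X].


For each cell A_i: E[X|A_i] = E[X*1_A_i] / P(A_i)
Step 1: E[X|A_1] = 4.9 / 0.2449 = 20.008167
Step 2: E[X|A_2] = 7.11 / 0.7551 = 9.415971
Verification: E[X] = sum E[X*1_A_i] = 4.9 + 7.11 = 12.01


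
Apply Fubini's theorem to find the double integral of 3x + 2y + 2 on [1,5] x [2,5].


By Fubini, integrate in x first, then y.
Step 1: Fix y, integrate over x in [1,5]:
  integral(3x + 2y + 2, x=1..5)
  = 3*(5^2 - 1^2)/2 + (2y + 2)*(5 - 1)
  = 36 + (2y + 2)*4
  = 36 + 8y + 8
  = 44 + 8y
Step 2: Integrate over y in [2,5]:
  integral(44 + 8y, y=2..5)
  = 44*3 + 8*(5^2 - 2^2)/2
  = 132 + 84
  = 216


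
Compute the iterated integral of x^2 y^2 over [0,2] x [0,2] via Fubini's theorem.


By Fubini's theorem, the double integral factors as a product of single integrals:
Step 1: integral_0^2 x^2 dx = [x^3/3] from 0 to 2
     = 2^3/3 = 2.666667
Step 2: integral_0^2 y^2 dy = [y^3/3] from 0 to 2
     = 2^3/3 = 2.666667
Step 3: Double integral = 2.666667 * 2.666667 = 7.111111


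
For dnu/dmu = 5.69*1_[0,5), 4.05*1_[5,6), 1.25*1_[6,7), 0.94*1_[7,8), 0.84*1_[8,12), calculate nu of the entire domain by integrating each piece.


Integrate each piece of the Radon-Nikodym derivative:
Step 1: integral_0^5 5.69 dx = 5.69*(5-0) = 5.69*5 = 28.45
Step 2: integral_5^6 4.05 dx = 4.05*(6-5) = 4.05*1 = 4.05
Step 3: integral_6^7 1.25 dx = 1.25*(7-6) = 1.25*1 = 1.25
Step 4: integral_7^8 0.94 dx = 0.94*(8-7) = 0.94*1 = 0.94
Step 5: integral_8^12 0.84 dx = 0.84*(12-8) = 0.84*4 = 3.36
Total: 28.45 + 4.05 + 1.25 + 0.94 + 3.36 = 38.05


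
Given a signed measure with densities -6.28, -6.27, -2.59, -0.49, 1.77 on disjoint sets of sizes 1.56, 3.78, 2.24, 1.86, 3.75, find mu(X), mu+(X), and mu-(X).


Step 1: Compute signed measure on each set:
  Set 1: -6.28 * 1.56 = -9.7968
  Set 2: -6.27 * 3.78 = -23.7006
  Set 3: -2.59 * 2.24 = -5.8016
  Set 4: -0.49 * 1.86 = -0.9114
  Set 5: 1.77 * 3.75 = 6.6375
Step 2: Total signed measure = (-9.7968) + (-23.7006) + (-5.8016) + (-0.9114) + (6.6375)
     = -33.5729
Step 3: Positive part mu+(X) = sum of positive contributions = 6.6375
Step 4: Negative part mu-(X) = |sum of negative contributions| = 40.2104


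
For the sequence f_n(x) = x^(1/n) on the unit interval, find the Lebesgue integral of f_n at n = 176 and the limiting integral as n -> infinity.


At n = 176: f_176(x) = x^(1/176).
Step 1: integral(x^(1/176), 0, 1) = [x^(1/176+1) / (1/176+1)] from 0 to 1
     = 1 / (1/176 + 1) = 1 / ((176+1)/176) = 176/(176+1)
     = 176/177 = 0.99435
Step 2: As n -> infinity, f_n(x) = x^(1/n) -> 1 for x in (0,1], and f_n is increasing in n.
By MCT, lim_n integral(f_n) = integral(lim_n f_n) = integral(1, 0, 1) = 1.
Step 3: Verify convergence: 176/177 = 0.99435 -> 1


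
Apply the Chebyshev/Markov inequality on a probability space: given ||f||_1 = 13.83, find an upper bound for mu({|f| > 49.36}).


Chebyshev/Markov inequality: mu(|f| > eps) <= (||f||_p / eps)^p
Step 1: ||f||_1 / eps = 13.83 / 49.36 = 0.280186
Step 2: Raise to power p = 1:
  (0.280186)^1 = 0.280186
Step 3: Therefore mu(|f| > 49.36) <= 0.280186


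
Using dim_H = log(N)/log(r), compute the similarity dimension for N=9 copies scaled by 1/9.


For a self-similar set with N copies scaled by 1/r:
dim_H = log(N)/log(r) = log(9)/log(9)
= 2.197225/2.197225
= 1


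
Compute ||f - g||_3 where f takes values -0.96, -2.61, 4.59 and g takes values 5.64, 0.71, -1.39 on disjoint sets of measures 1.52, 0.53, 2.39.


Step 1: Compute differences f_i - g_i:
  -0.96 - 5.64 = -6.6
  -2.61 - 0.71 = -3.32
  4.59 - -1.39 = 5.98
Step 2: Compute |diff|^3 * measure for each set:
  |-6.6|^3 * 1.52 = 287.496 * 1.52 = 436.99392
  |-3.32|^3 * 0.53 = 36.594368 * 0.53 = 19.395015
  |5.98|^3 * 2.39 = 213.847192 * 2.39 = 511.094789
Step 3: Sum = 967.483724
Step 4: ||f-g||_3 = (967.483724)^(1/3) = 9.890416


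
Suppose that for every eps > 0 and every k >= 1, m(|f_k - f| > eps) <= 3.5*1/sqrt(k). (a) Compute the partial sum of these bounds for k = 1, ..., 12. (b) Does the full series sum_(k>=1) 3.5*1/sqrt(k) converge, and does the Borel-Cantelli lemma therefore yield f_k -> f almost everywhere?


Step 1: List the terms 3.5*1/sqrt(k) for k = 1 to 12:
  k=1: 3.5
  k=2: 2.474874
  k=3: 2.020726
  k=4: 1.75
  k=5: 1.565248
  k=6: 1.428869
  k=7: 1.322876
  k=8: 1.237437
  k=9: 1.166667
  k=10: 1.106797
  k=11: 1.05529
  k=12: 1.010363
Step 2: Partial sum = 3.5 + 2.474874 + 2.020726 + 1.75 + 1.565248 + 1.428869 + 1.322876 + 1.237437 + 1.166667 + 1.106797 + 1.05529 + 1.010363
     = 19.639145
Step 3: The full series sum_(k>=1) 3.5*1/sqrt(k) diverges (p-series with p = 1/2 <= 1; a nonzero constant multiple of a divergent series diverges).
Step 4: The (first) Borel-Cantelli lemma requires a summable sequence of measures, so it does not apply here;
        from this bound alone no conclusion about a.e. convergence can be drawn (convergence in measure still
        gives an a.e.-convergent subsequence, but not a.e. convergence of the whole sequence).
Conclusion: series diverges; Borel-Cantelli is inconclusive about a.e. convergence of f_k.


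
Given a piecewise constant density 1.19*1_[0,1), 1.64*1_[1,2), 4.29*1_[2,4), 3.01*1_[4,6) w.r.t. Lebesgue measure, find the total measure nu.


Integrate each piece of the Radon-Nikodym derivative:
Step 1: integral_0^1 1.19 dx = 1.19*(1-0) = 1.19*1 = 1.19
Step 2: integral_1^2 1.64 dx = 1.64*(2-1) = 1.64*1 = 1.64
Step 3: integral_2^4 4.29 dx = 4.29*(4-2) = 4.29*2 = 8.58
Step 4: integral_4^6 3.01 dx = 3.01*(6-4) = 3.01*2 = 6.02
Total: 1.19 + 1.64 + 8.58 + 6.02 = 17.43


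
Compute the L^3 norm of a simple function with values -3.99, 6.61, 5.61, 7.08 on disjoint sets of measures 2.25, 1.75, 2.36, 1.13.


Step 1: Compute |f_i|^3 for each value:
  |-3.99|^3 = 63.521199
  |6.61|^3 = 288.804781
  |5.61|^3 = 176.558481
  |7.08|^3 = 354.894912
Step 2: Multiply by measures and sum:
  63.521199 * 2.25 = 142.922698
  288.804781 * 1.75 = 505.408367
  176.558481 * 2.36 = 416.678015
  354.894912 * 1.13 = 401.031251
Sum = 142.922698 + 505.408367 + 416.678015 + 401.031251 = 1466.04033
Step 3: Take the p-th root:
||f||_3 = (1466.04033)^(1/3) = 11.360095


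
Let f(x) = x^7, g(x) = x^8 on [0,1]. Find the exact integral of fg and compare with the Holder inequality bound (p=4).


Step 1: Exact integral of f*g = integral(x^15, 0, 1) = 1/16
     = 0.0625
Step 2: Holder bound with p=4, q=1.333333:
  ||f||_p = (integral x^28 dx)^(1/4) = (1/29)^(1/4) = 0.430924
  ||g||_q = (integral x^10.666667 dx)^(1/1.333333) = (1/11.666667)^(1/1.333333) = 0.158413
Step 3: Holder bound = ||f||_p * ||g||_q = 0.430924 * 0.158413 = 0.068264
Verification: 0.0625 <= 0.068264 (Holder holds)


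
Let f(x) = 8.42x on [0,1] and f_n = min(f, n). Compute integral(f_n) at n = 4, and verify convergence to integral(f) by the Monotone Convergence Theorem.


f(x) = 8.42x on [0,1]; f_n(x) = min(8.42x, n). At n = 4:
Step 1: f(x) reaches 4 at x = 4/8.42 = 0.475059
Step 2: integral(f_4) = integral(8.42x, 0, 0.475059) + integral(4, 0.475059, 1)
       = 8.42*0.475059^2/2 + 4*(1 - 0.475059)
       = 0.950119 + 2.099762
       = 3.049881
Step 3: As n -> infinity, f_n increases to f, so by MCT integral(f_n) -> integral(f) = 8.42/2 = 4.21.
Convergence: integral(f_4) = 3.049881 -> 4.21 as n -> infinity


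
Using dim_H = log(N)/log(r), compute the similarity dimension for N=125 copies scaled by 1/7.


For a self-similar set with N copies scaled by 1/r:
dim_H = log(N)/log(r) = log(125)/log(7)
= 4.828314/1.94591
= 2.481262


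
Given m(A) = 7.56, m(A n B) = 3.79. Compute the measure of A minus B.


m(A \ B) = m(A) - m(A n B)
= 7.56 - 3.79
= 3.77


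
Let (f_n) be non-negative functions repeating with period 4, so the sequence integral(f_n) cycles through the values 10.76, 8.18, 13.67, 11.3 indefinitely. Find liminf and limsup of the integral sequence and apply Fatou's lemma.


The sequence (integral(f_n)) is periodic with period 4, repeating the values 10.76, 8.18, 13.67, 11.3 indefinitely.
Step 1: For a periodic sequence, every tail (a_m, a_(m+1), ...) contains all 4 period values infinitely often.
Step 2: Hence inf of every tail = min of the period values = min(10.76, 8.18, 13.67, 11.3) = 8.18.
        liminf_n integral(f_n) = sup over m of (inf of tail from m) = 8.18.
Step 3: Similarly sup of every tail = max of the period values = 13.67.
        limsup_n integral(f_n) = 13.67.
Step 4: Fatou's lemma: integral(liminf_n f_n) <= liminf_n integral(f_n) = 8.18.
        So the integral of the pointwise liminf is at most 8.18.


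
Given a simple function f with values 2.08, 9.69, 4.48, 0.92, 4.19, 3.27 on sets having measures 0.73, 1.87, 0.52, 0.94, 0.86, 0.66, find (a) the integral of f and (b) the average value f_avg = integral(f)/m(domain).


Step 1: Integral = sum(value_i * measure_i)
= 2.08*0.73 + 9.69*1.87 + 4.48*0.52 + 0.92*0.94 + 4.19*0.86 + 3.27*0.66
= 1.5184 + 18.1203 + 2.3296 + 0.8648 + 3.6034 + 2.1582
= 28.5947
Step 2: Total measure of domain = 0.73 + 1.87 + 0.52 + 0.94 + 0.86 + 0.66 = 5.58
Step 3: Average value = 28.5947 / 5.58 = 5.124498


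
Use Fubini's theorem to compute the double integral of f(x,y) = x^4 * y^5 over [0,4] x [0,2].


By Fubini's theorem, the double integral factors as a product of single integrals:
Step 1: integral_0^4 x^4 dx = [x^5/5] from 0 to 4
     = 4^5/5 = 204.8
Step 2: integral_0^2 y^5 dy = [y^6/6] from 0 to 2
     = 2^6/6 = 10.666667
Step 3: Double integral = 204.8 * 10.666667 = 2184.533333


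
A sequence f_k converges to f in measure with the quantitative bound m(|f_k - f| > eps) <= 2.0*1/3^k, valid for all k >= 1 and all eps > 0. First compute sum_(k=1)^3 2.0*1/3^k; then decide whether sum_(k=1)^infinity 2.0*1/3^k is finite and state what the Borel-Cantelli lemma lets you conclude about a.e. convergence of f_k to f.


Step 1: List the terms 2.0*1/3^k for k = 1 to 3:
  k=1: 0.666667
  k=2: 0.222222
  k=3: 0.074074
Step 2: Partial sum = 0.666667 + 0.222222 + 0.074074
     = 0.962963
Step 3: The full series sum_(k>=1) 2.0*1/3^k converges (geometric series with ratio 1/3 < 1; a constant multiple of a convergent series converges).
Step 4: Fix eps > 0. Since sum_k m(|f_k - f| > eps) < infinity, the Borel-Cantelli lemma gives
        m(limsup_k {|f_k - f| > eps}) = 0, i.e. for a.e. x, |f_k(x) - f(x)| <= eps for all large k.
        Applying this with eps = 1/j for j = 1, 2, ... and intersecting the countably many full-measure sets,
        for a.e. x we get limsup_k |f_k(x) - f(x)| <= 1/j for every j, hence f_k -> f almost everywhere.
Conclusion: series converges; Borel-Cantelli yields f_k -> f a.e.


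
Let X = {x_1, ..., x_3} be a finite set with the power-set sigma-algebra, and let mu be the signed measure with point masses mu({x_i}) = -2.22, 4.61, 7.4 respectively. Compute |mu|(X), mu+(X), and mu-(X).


Step 1: Every measurable set is a union of atoms (the cells / points), so a Hahn decomposition is
  obtained by grouping atoms by sign: P = union of atoms with mu > 0, N = union of the remaining atoms.
  Atoms in P (indices): 2, 3;  atoms in N (indices): 1
  Positive values: 4.61, 7.4
  Negative values: -2.22
Step 2: mu+(X) = mu(P) = sum of positive atom values = 12.01
Step 3: mu-(X) = -mu(N) = sum of |negative atom values| = 2.22
Step 4: |mu|(X) = mu+(X) + mu-(X) = 12.01 + 2.22 = 14.23


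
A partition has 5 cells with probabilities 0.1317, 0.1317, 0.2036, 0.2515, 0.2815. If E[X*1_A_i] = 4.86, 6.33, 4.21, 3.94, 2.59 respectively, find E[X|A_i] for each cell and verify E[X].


For each cell A_i: E[X|A_i] = E[X*1_A_i] / P(A_i)
Step 1: E[X|A_1] = 4.86 / 0.1317 = 36.90205
Step 2: E[X|A_2] = 6.33 / 0.1317 = 48.063781
Step 3: E[X|A_3] = 4.21 / 0.2036 = 20.6778
Step 4: E[X|A_4] = 3.94 / 0.2515 = 15.666004
Step 5: E[X|A_5] = 2.59 / 0.2815 = 9.20071
Verification: E[X] = sum E[X*1_A_i] = 4.86 + 6.33 + 4.21 + 3.94 + 2.59 = 21.93


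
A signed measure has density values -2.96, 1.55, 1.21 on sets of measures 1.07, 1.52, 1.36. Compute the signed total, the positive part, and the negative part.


Step 1: Compute signed measure on each set:
  Set 1: -2.96 * 1.07 = -3.1672
  Set 2: 1.55 * 1.52 = 2.356
  Set 3: 1.21 * 1.36 = 1.6456
Step 2: Total signed measure = (-3.1672) + (2.356) + (1.6456)
     = 0.8344
Step 3: Positive part mu+(X) = sum of positive contributions = 4.0016
Step 4: Negative part mu-(X) = |sum of negative contributions| = 3.1672


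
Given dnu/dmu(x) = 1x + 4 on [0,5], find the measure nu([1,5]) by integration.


nu(A) = integral_A (dnu/dmu) dmu = integral_1^5 (1x + 4) dx
Step 1: Antiderivative F(x) = (1/2)x^2 + 4x
Step 2: F(5) = (1/2)*5^2 + 4*5 = 12.5 + 20 = 32.5
Step 3: F(1) = (1/2)*1^2 + 4*1 = 0.5 + 4 = 4.5
Step 4: nu([1,5]) = F(5) - F(1) = 32.5 - 4.5 = 28


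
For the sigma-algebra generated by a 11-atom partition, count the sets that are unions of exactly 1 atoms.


Each element of F is a union of some subset of the 11 atoms.
Elements that are unions of exactly 1 atoms correspond to 1-element subsets of the 11 atoms.
Count = C(11, 1) = 11! / (1! * 10!) = 11.


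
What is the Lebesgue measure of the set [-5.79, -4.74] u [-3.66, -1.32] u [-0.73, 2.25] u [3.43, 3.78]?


For pairwise disjoint intervals, m(union) = sum of lengths.
= (-4.74 - -5.79) + (-1.32 - -3.66) + (2.25 - -0.73) + (3.78 - 3.43)
= 1.05 + 2.34 + 2.98 + 0.35
= 6.72


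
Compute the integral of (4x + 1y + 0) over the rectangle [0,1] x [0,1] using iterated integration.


By Fubini, integrate in x first, then y.
Step 1: Fix y, integrate over x in [0,1]:
  integral(4x + 1y + 0, x=0..1)
  = 4*(1^2 - 0^2)/2 + (1y + 0)*(1 - 0)
  = 2 + (1y + 0)*1
  = 2 + 1y + 0
  = 2 + 1y
Step 2: Integrate over y in [0,1]:
  integral(2 + 1y, y=0..1)
  = 2*1 + 1*(1^2 - 0^2)/2
  = 2 + 0.5
  = 2.5


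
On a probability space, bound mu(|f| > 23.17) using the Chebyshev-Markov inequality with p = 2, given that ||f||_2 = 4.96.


Chebyshev/Markov inequality: mu(|f| > eps) <= (||f||_p / eps)^p
Step 1: ||f||_2 / eps = 4.96 / 23.17 = 0.21407
Step 2: Raise to power p = 2:
  (0.21407)^2 = 0.045826
Step 3: Therefore mu(|f| > 23.17) <= 0.045826


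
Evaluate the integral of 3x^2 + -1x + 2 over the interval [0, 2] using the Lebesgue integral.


The Lebesgue integral of a Riemann-integrable function agrees with the Riemann integral.
Antiderivative F(x) = (3/3)x^3 + (-1/2)x^2 + 2x
F(2) = (3/3)*2^3 + (-1/2)*2^2 + 2*2
     = (3/3)*8 + (-1/2)*4 + 2*2
     = 8 + -2 + 4
     = 10
F(0) = 0.0
Integral = F(2) - F(0) = 10 - 0.0 = 10


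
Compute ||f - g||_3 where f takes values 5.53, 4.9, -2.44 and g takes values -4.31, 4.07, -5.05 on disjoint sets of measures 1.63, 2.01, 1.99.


Step 1: Compute differences f_i - g_i:
  5.53 - -4.31 = 9.84
  4.9 - 4.07 = 0.83
  -2.44 - -5.05 = 2.61
Step 2: Compute |diff|^3 * measure for each set:
  |9.84|^3 * 1.63 = 952.763904 * 1.63 = 1553.005164
  |0.83|^3 * 2.01 = 0.571787 * 2.01 = 1.149292
  |2.61|^3 * 1.99 = 17.779581 * 1.99 = 35.381366
Step 3: Sum = 1589.535822
Step 4: ||f-g||_3 = (1589.535822)^(1/3) = 11.670517


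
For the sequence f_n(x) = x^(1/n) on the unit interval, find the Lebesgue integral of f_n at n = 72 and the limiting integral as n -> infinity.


At n = 72: f_72(x) = x^(1/72).
Step 1: integral(x^(1/72), 0, 1) = [x^(1/72+1) / (1/72+1)] from 0 to 1
     = 1 / (1/72 + 1) = 1 / ((72+1)/72) = 72/(72+1)
     = 72/73 = 0.986301
Step 2: As n -> infinity, f_n(x) = x^(1/n) -> 1 for x in (0,1], and f_n is increasing in n.
By MCT, lim_n integral(f_n) = integral(lim_n f_n) = integral(1, 0, 1) = 1.
Step 3: Verify convergence: 72/73 = 0.986301 -> 1


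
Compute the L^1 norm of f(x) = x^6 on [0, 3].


Step 1: ||f||_1 = (integral_0^3 |x^6|^1 dx)^(1/1)
     = (integral_0^3 x^6 dx)^(1/1)
Step 2: integral_0^3 x^6 dx = [x^7/(7)] from 0 to 3 = 3^7/7
     = 2187/7 = 312.428571
Step 3: ||f||_1 = (312.428571)^(1/1) = 312.428571


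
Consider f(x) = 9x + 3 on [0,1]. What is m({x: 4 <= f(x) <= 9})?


f^(-1)([4, 9]) = {x : 4 <= 9x + 3 <= 9}
Solving: (4 - 3)/9 <= x <= (9 - 3)/9
= [0.111111, 0.666667]
Intersecting with [0,1]: [0.111111, 0.666667]
Measure = 0.666667 - 0.111111 = 0.555556


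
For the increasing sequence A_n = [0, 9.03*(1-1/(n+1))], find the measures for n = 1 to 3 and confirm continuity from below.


By continuity of measure from below: if A_n increases to A, then m(A_n) -> m(A).
Here A = [0, 9.03], so m(A) = 9.03
Step 1: a_1 = 9.03*(1 - 1/2) = 4.515, m(A_1) = 4.515
Step 2: a_2 = 9.03*(1 - 1/3) = 6.02, m(A_2) = 6.02
Step 3: a_3 = 9.03*(1 - 1/4) = 6.7725, m(A_3) = 6.7725
Limit: m(A_n) -> m([0,9.03]) = 9.03


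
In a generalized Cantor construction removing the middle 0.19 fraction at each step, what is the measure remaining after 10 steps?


Step 1: At each step, fraction remaining = 1 - 0.19 = 0.81
Step 2: After 10 steps, measure = (0.81)^10
Result = 0.121577


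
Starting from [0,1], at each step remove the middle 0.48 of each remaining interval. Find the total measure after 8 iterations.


Step 1: At each step, fraction remaining = 1 - 0.48 = 0.52
Step 2: After 8 steps, measure = (0.52)^8
Result = 0.005346


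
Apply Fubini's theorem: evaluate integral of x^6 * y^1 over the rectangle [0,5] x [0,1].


By Fubini's theorem, the double integral factors as a product of single integrals:
Step 1: integral_0^5 x^6 dx = [x^7/7] from 0 to 5
     = 5^7/7 = 11160.714286
Step 2: integral_0^1 y^1 dy = [y^2/2] from 0 to 1
     = 1^2/2 = 0.5
Step 3: Double integral = 11160.714286 * 0.5 = 5580.357143


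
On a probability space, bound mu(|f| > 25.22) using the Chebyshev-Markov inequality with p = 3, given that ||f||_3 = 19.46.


Chebyshev/Markov inequality: mu(|f| > eps) <= (||f||_p / eps)^p
Step 1: ||f||_3 / eps = 19.46 / 25.22 = 0.77161
Step 2: Raise to power p = 3:
  (0.77161)^3 = 0.459402
Step 3: Therefore mu(|f| > 25.22) <= 0.459402


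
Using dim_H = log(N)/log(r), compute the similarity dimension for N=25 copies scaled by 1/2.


For a self-similar set with N copies scaled by 1/r:
dim_H = log(N)/log(r) = log(25)/log(2)
= 3.218876/0.693147
= 4.643856


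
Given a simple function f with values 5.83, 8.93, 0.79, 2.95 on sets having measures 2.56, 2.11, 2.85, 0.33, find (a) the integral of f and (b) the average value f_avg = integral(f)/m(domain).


Step 1: Integral = sum(value_i * measure_i)
= 5.83*2.56 + 8.93*2.11 + 0.79*2.85 + 2.95*0.33
= 14.9248 + 18.8423 + 2.2515 + 0.9735
= 36.9921
Step 2: Total measure of domain = 2.56 + 2.11 + 2.85 + 0.33 = 7.85
Step 3: Average value = 36.9921 / 7.85 = 4.712369


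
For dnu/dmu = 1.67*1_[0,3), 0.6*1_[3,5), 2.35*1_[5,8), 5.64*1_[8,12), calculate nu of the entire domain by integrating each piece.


Integrate each piece of the Radon-Nikodym derivative:
Step 1: integral_0^3 1.67 dx = 1.67*(3-0) = 1.67*3 = 5.01
Step 2: integral_3^5 0.6 dx = 0.6*(5-3) = 0.6*2 = 1.2
Step 3: integral_5^8 2.35 dx = 2.35*(8-5) = 2.35*3 = 7.05
Step 4: integral_8^12 5.64 dx = 5.64*(12-8) = 5.64*4 = 22.56
Total: 5.01 + 1.2 + 7.05 + 22.56 = 35.82


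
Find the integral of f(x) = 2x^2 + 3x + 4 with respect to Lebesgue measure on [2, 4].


The Lebesgue integral of a Riemann-integrable function agrees with the Riemann integral.
Antiderivative F(x) = (2/3)x^3 + (3/2)x^2 + 4x
F(4) = (2/3)*4^3 + (3/2)*4^2 + 4*4
     = (2/3)*64 + (3/2)*16 + 4*4
     = 42.666667 + 24 + 16
     = 82.666667
F(2) = 19.333333
Integral = F(4) - F(2) = 82.666667 - 19.333333 = 63.333333


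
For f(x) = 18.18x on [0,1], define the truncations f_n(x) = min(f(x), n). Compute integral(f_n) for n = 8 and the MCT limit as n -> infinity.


f(x) = 18.18x on [0,1]; f_n(x) = min(18.18x, n). At n = 8:
Step 1: f(x) reaches 8 at x = 8/18.18 = 0.440044
Step 2: integral(f_8) = integral(18.18x, 0, 0.440044) + integral(8, 0.440044, 1)
       = 18.18*0.440044^2/2 + 8*(1 - 0.440044)
       = 1.760176 + 4.479648
       = 6.239824
Step 3: As n -> infinity, f_n increases to f, so by MCT integral(f_n) -> integral(f) = 18.18/2 = 9.09.
Convergence: integral(f_8) = 6.239824 -> 9.09 as n -> infinity


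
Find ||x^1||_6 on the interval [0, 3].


Step 1: ||f||_6 = (integral_0^3 |x^1|^6 dx)^(1/6)
     = (integral_0^3 x^6 dx)^(1/6)
Step 2: integral_0^3 x^6 dx = [x^7/(7)] from 0 to 3 = 3^7/7
     = 2187/7 = 312.428571
Step 3: ||f||_6 = (312.428571)^(1/6) = 2.604904


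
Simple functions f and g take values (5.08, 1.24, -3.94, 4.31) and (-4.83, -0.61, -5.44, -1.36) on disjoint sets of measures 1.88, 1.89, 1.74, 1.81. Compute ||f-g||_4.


Step 1: Compute differences f_i - g_i:
  5.08 - -4.83 = 9.91
  1.24 - -0.61 = 1.85
  -3.94 - -5.44 = 1.5
  4.31 - -1.36 = 5.67
Step 2: Compute |diff|^4 * measure for each set:
  |9.91|^4 * 1.88 = 9644.830906 * 1.88 = 18132.282103
  |1.85|^4 * 1.89 = 11.713506 * 1.89 = 22.138527
  |1.5|^4 * 1.74 = 5.0625 * 1.74 = 8.80875
  |5.67|^4 * 1.81 = 1033.551771 * 1.81 = 1870.728706
Step 3: Sum = 20033.958085
Step 4: ||f-g||_4 = (20033.958085)^(1/4) = 11.897116


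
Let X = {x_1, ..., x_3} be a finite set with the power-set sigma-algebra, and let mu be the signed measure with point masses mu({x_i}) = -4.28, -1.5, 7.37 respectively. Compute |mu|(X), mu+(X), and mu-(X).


Step 1: Every measurable set is a union of atoms (the cells / points), so a Hahn decomposition is
  obtained by grouping atoms by sign: P = union of atoms with mu > 0, N = union of the remaining atoms.
  Atoms in P (indices): 3;  atoms in N (indices): 1, 2
  Positive values: 7.37
  Negative values: -4.28, -1.5
Step 2: mu+(X) = mu(P) = sum of positive atom values = 7.37
Step 3: mu-(X) = -mu(N) = sum of |negative atom values| = 5.78
Step 4: |mu|(X) = mu+(X) + mu-(X) = 7.37 + 5.78 = 13.15


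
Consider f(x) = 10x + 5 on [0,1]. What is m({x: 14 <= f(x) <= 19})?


f^(-1)([14, 19]) = {x : 14 <= 10x + 5 <= 19}
Solving: (14 - 5)/10 <= x <= (19 - 5)/10
= [0.9, 1.4]
Intersecting with [0,1]: [0.9, 1]
Measure = 1 - 0.9 = 0.1


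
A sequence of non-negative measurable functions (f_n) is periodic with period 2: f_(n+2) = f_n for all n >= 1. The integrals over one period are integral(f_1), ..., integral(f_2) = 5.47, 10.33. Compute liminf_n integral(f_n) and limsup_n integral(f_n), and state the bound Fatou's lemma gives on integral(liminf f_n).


The sequence (integral(f_n)) is periodic with period 2, repeating the values 5.47, 10.33 indefinitely.
Step 1: For a periodic sequence, every tail (a_m, a_(m+1), ...) contains all 2 period values infinitely often.
Step 2: Hence inf of every tail = min of the period values = min(5.47, 10.33) = 5.47.
        liminf_n integral(f_n) = sup over m of (inf of tail from m) = 5.47.
Step 3: Similarly sup of every tail = max of the period values = 10.33.
        limsup_n integral(f_n) = 10.33.
Step 4: Fatou's lemma: integral(liminf_n f_n) <= liminf_n integral(f_n) = 5.47.
        So the integral of the pointwise liminf is at most 5.47.


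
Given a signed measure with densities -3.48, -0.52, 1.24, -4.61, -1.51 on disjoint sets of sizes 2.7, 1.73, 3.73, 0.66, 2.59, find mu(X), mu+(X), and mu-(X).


Step 1: Compute signed measure on each set:
  Set 1: -3.48 * 2.7 = -9.396
  Set 2: -0.52 * 1.73 = -0.8996
  Set 3: 1.24 * 3.73 = 4.6252
  Set 4: -4.61 * 0.66 = -3.0426
  Set 5: -1.51 * 2.59 = -3.9109
Step 2: Total signed measure = (-9.396) + (-0.8996) + (4.6252) + (-3.0426) + (-3.9109)
     = -12.6239
Step 3: Positive part mu+(X) = sum of positive contributions = 4.6252
Step 4: Negative part mu-(X) = |sum of negative contributions| = 17.2491


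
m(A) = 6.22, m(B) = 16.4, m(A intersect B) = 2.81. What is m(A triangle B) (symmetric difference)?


m(A Delta B) = m(A) + m(B) - 2*m(A n B)
= 6.22 + 16.4 - 2*2.81
= 6.22 + 16.4 - 5.62
= 17


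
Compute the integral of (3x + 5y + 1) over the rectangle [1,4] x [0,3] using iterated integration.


By Fubini, integrate in x first, then y.
Step 1: Fix y, integrate over x in [1,4]:
  integral(3x + 5y + 1, x=1..4)
  = 3*(4^2 - 1^2)/2 + (5y + 1)*(4 - 1)
  = 22.5 + (5y + 1)*3
  = 22.5 + 15y + 3
  = 25.5 + 15y
Step 2: Integrate over y in [0,3]:
  integral(25.5 + 15y, y=0..3)
  = 25.5*3 + 15*(3^2 - 0^2)/2
  = 76.5 + 67.5
  = 144


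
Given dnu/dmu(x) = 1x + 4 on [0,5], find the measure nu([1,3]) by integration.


nu(A) = integral_A (dnu/dmu) dmu = integral_1^3 (1x + 4) dx
Step 1: Antiderivative F(x) = (1/2)x^2 + 4x
Step 2: F(3) = (1/2)*3^2 + 4*3 = 4.5 + 12 = 16.5
Step 3: F(1) = (1/2)*1^2 + 4*1 = 0.5 + 4 = 4.5
Step 4: nu([1,3]) = F(3) - F(1) = 16.5 - 4.5 = 12


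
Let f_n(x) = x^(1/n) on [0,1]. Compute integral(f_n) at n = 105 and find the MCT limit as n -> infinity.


At n = 105: f_105(x) = x^(1/105).
Step 1: integral(x^(1/105), 0, 1) = [x^(1/105+1) / (1/105+1)] from 0 to 1
     = 1 / (1/105 + 1) = 1 / ((105+1)/105) = 105/(105+1)
     = 105/106 = 0.990566
Step 2: As n -> infinity, f_n(x) = x^(1/n) -> 1 for x in (0,1], and f_n is increasing in n.
By MCT, lim_n integral(f_n) = integral(lim_n f_n) = integral(1, 0, 1) = 1.
Step 3: Verify convergence: 105/106 = 0.990566 -> 1


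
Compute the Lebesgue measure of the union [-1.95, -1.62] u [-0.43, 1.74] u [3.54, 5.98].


For pairwise disjoint intervals, m(union) = sum of lengths.
= (-1.62 - -1.95) + (1.74 - -0.43) + (5.98 - 3.54)
= 0.33 + 2.17 + 2.44
= 4.94


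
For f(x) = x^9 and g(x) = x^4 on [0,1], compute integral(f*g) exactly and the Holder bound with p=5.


Step 1: Exact integral of f*g = integral(x^13, 0, 1) = 1/14
     = 0.071429
Step 2: Holder bound with p=5, q=1.25:
  ||f||_p = (integral x^45 dx)^(1/5) = (1/46)^(1/5) = 0.464995
  ||g||_q = (integral x^5 dx)^(1/1.25) = (1/6)^(1/1.25) = 0.238495
Step 3: Holder bound = ||f||_p * ||g||_q = 0.464995 * 0.238495 = 0.110899
Verification: 0.071429 <= 0.110899 (Holder holds)


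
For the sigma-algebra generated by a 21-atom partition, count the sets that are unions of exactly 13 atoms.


Each element of F is a union of some subset of the 21 atoms.
Elements that are unions of exactly 13 atoms correspond to 13-element subsets of the 21 atoms.
Count = C(21, 13) = 21! / (13! * 8!) = 203490.


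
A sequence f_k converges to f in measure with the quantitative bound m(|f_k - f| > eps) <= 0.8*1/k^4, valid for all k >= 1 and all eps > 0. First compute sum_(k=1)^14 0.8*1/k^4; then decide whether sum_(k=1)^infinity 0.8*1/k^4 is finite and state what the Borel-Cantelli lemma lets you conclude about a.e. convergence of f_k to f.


Step 1: List the terms 0.8*1/k^4 for k = 1 to 14:
  k=1: 0.8
  k=2: 0.05
  k=3: 0.009877
  k=4: 0.003125
  k=5: 0.00128
  k=6: 6.172840e-04
  k=7: 3.331945e-04
  k=8: 1.953125e-04
  k=9: 1.219326e-04
  k=10: 8.000000e-05
  k=11: 5.464108e-05
  k=12: 3.858025e-05
  k=13: 2.801022e-05
  k=14: 2.082466e-05
Step 2: Partial sum = 0.8 + 0.05 + 0.009877 + 0.003125 + 0.00128 + 6.172840e-04 + 3.331945e-04 + 1.953125e-04 + 1.219326e-04 + 8.000000e-05 + 5.464108e-05 + 3.858025e-05 + 2.801022e-05 + 2.082466e-05
     = 0.865771
Step 3: The full series sum_(k>=1) 0.8*1/k^4 converges (p-series with p = 4 > 1; a constant multiple of a convergent series converges).
Step 4: Fix eps > 0. Since sum_k m(|f_k - f| > eps) < infinity, the Borel-Cantelli lemma gives
        m(limsup_k {|f_k - f| > eps}) = 0, i.e. for a.e. x, |f_k(x) - f(x)| <= eps for all large k.
        Applying this with eps = 1/j for j = 1, 2, ... and intersecting the countably many full-measure sets,
        for a.e. x we get limsup_k |f_k(x) - f(x)| <= 1/j for every j, hence f_k -> f almost everywhere.
Conclusion: series converges; Borel-Cantelli yields f_k -> f a.e.


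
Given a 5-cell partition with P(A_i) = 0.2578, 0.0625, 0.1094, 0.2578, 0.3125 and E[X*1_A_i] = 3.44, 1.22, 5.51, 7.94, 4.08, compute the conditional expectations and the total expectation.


For each cell A_i: E[X|A_i] = E[X*1_A_i] / P(A_i)
Step 1: E[X|A_1] = 3.44 / 0.2578 = 13.343677
Step 2: E[X|A_2] = 1.22 / 0.0625 = 19.52
Step 3: E[X|A_3] = 5.51 / 0.1094 = 50.365631
Step 4: E[X|A_4] = 7.94 / 0.2578 = 30.799069
Step 5: E[X|A_5] = 4.08 / 0.3125 = 13.056
Verification: E[X] = sum E[X*1_A_i] = 3.44 + 1.22 + 5.51 + 7.94 + 4.08 = 22.19


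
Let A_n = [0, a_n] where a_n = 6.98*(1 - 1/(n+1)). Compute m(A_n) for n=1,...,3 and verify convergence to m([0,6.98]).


By continuity of measure from below: if A_n increases to A, then m(A_n) -> m(A).
Here A = [0, 6.98], so m(A) = 6.98
Step 1: a_1 = 6.98*(1 - 1/2) = 3.49, m(A_1) = 3.49
Step 2: a_2 = 6.98*(1 - 1/3) = 4.6533, m(A_2) = 4.6533
Step 3: a_3 = 6.98*(1 - 1/4) = 5.235, m(A_3) = 5.235
Limit: m(A_n) -> m([0,6.98]) = 6.98


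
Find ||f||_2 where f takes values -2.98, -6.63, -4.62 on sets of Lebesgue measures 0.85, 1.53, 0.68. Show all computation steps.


Step 1: Compute |f_i|^2 for each value:
  |-2.98|^2 = 8.8804
  |-6.63|^2 = 43.9569
  |-4.62|^2 = 21.3444
Step 2: Multiply by measures and sum:
  8.8804 * 0.85 = 7.54834
  43.9569 * 1.53 = 67.254057
  21.3444 * 0.68 = 14.514192
Sum = 7.54834 + 67.254057 + 14.514192 = 89.316589
Step 3: Take the p-th root:
||f||_2 = (89.316589)^(1/2) = 9.450745


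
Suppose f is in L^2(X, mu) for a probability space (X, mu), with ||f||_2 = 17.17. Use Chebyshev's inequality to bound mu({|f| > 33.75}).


Chebyshev/Markov inequality: mu(|f| > eps) <= (||f||_p / eps)^p
Step 1: ||f||_2 / eps = 17.17 / 33.75 = 0.508741
Step 2: Raise to power p = 2:
  (0.508741)^2 = 0.258817
Step 3: Therefore mu(|f| > 33.75) <= 0.258817
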